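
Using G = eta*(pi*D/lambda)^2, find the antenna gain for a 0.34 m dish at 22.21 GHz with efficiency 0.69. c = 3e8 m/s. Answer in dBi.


lambda = c/f = 3e8 / 2.221e+10 = 0.01350743 m
G = eta*(pi*D/lambda)^2 = 0.69*(pi*0.34/0.01350743)^2
G = 4314.8060 (linear)
G = 10*log10(4314.8060) = 36.3496 dBi

36.3496 dBi


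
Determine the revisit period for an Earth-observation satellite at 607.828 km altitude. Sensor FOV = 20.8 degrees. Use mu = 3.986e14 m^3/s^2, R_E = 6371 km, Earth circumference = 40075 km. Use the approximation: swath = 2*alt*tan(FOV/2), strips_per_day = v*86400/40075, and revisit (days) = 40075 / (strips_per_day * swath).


swath = 2*607.828*tan(0.1815142) = 223.1146 km
v = sqrt(mu/r) = 7557.4868 m/s = 7.5575 km/s
strips/day = v*86400/40075 = 7.5575*86400/40075 = 16.2936
coverage/day = strips * swath = 16.2936 * 223.1146 = 3635.3452 km
revisit = 40075 / 3635.3452 = 11.0237 days

11.0237 days


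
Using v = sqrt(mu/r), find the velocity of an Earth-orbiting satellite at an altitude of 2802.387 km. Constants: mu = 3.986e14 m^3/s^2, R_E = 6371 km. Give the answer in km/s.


r = R_E + alt = 6371.0 + 2802.387 = 9173.3870 km = 9.173387e+06 m
v = sqrt(mu/r) = sqrt(3.986e14 / 9.173387e+06) = 6591.7965 m/s = 6.5918 km/s

6.5918 km/s


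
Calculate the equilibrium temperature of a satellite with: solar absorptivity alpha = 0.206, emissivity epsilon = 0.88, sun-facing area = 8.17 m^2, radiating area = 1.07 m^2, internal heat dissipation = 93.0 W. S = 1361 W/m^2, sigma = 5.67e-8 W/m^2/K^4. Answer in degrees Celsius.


Numerator = alpha*S*A_sun + Q_int = 0.206*1361*8.17 + 93.0 = 2383.5902 W
Denominator = eps*sigma*A_rad = 0.88*5.67e-8*1.07 = 5.338872e-08 W/K^4
T^4 = 4.4645952e+10 K^4
T = 459.6693 K = 186.5193 C

186.5193 degrees Celsius


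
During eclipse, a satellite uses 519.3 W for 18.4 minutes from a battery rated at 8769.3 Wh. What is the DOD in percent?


E_used = P * t / 60 = 519.3 * 18.4 / 60 = 159.2520 Wh
DOD = E_used / E_total * 100 = 159.2520 / 8769.3 * 100
DOD = 1.8160 %

1.8160 %


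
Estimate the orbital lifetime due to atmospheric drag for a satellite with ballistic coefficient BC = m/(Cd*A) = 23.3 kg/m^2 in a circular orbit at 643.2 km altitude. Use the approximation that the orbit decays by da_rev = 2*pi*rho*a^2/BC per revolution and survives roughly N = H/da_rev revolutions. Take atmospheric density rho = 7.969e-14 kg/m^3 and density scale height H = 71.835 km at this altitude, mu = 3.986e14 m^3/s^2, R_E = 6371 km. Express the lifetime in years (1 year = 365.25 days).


a = R_E + alt = 7014.2000 km = 7.0142e+06 m
da_rev = 2*pi*rho*a^2/BC = 2*pi*7.969e-14*(7.0142e+06)^2/23.3 = 1.057266 m per revolution
N = H/da_rev = 71835.0000 m / 1.057266 m = 67944.1441 revolutions
P = 2*pi*sqrt(a^3/mu) = 5846.2642 s
lifetime = N*P = 67944.1441 * 5846.2642 = 3.9721942e+08 s = 4597.4470 days
years = 4597.4470 / 365.25 = 12.5871 years

12.5871 years


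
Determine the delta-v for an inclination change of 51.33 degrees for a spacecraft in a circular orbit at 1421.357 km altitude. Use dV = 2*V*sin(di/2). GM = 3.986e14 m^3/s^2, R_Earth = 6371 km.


r = 7792.3570 km = 7.792357e+06 m
V = sqrt(mu/r) = 7152.1107 m/s
di = 51.33 deg = 0.8958775 rad
dV = 2*V*sin(di/2) = 2*7152.1107*sin(0.4479388)
dV = 6195.2808 m/s = 6.1953 km/s

6.1953 km/s


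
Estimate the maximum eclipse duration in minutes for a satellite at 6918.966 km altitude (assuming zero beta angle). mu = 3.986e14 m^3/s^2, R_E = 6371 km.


r = 13289.9660 km
T = 254.1241 min
Eclipse fraction = arcsin(R_E/r)/pi = arcsin(6371.0000/13289.9660)/pi
= arcsin(0.4793842)/pi = 0.15914
Eclipse duration = 0.15914 * 254.1241 = 40.4413 min

40.4413 minutes


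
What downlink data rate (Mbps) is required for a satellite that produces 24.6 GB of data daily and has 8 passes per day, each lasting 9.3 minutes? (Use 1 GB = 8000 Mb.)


total contact time = 8 * 9.3 * 60 = 4464.0000 s
data = 24.6 GB = 196800.0000 Mb
rate = 196800.0000 / 4464.0000 = 44.0860 Mbps

44.0860 Mbps


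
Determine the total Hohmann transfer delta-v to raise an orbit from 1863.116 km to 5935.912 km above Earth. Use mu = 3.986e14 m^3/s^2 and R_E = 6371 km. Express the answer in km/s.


r1 = 8234.1160 km = 8.234116e+06 m
r2 = 12306.9120 km = 1.2306912e+07 m
dv1 = sqrt(mu/r1)*(sqrt(2*r2/(r1+r2)) - 1) = 658.5936 m/s
dv2 = sqrt(mu/r2)*(1 - sqrt(2*r1/(r1+r2))) = 595.3412 m/s
total dv = |dv1| + |dv2| = 658.5936 + 595.3412 = 1253.9348 m/s = 1.2539 km/s

1.2539 km/s


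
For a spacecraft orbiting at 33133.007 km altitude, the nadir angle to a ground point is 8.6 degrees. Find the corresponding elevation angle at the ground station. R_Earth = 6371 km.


r = R_E + alt = 39504.0070 km
Law of sines in the satellite / Earth-center / ground-point triangle:
  sin(nadir)/R_E = sin(90 + el)/r  =>  cos(el) = (r/R_E)*sin(nadir)
cos(el) = (39504.0070 / 6371.0000) * sin(8.6 deg) = 0.9272085
el = arccos(0.9272085) = 21.9962 deg
(Earth-central angle = 90 - nadir - el = 59.4038 deg)

21.9962 degrees


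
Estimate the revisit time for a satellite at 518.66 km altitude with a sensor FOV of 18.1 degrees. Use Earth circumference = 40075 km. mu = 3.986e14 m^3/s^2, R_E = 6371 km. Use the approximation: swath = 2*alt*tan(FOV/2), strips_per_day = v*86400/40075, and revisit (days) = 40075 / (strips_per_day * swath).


swath = 2*518.66*tan(0.1579523) = 165.2234 km
v = sqrt(mu/r) = 7606.2352 m/s = 7.6062 km/s
strips/day = v*86400/40075 = 7.6062*86400/40075 = 16.3987
coverage/day = strips * swath = 16.3987 * 165.2234 = 2709.4526 km
revisit = 40075 / 2709.4526 = 14.7908 days

14.7908 days


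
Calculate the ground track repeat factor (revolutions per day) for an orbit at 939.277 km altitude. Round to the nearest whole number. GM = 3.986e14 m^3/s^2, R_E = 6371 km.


r = 7.310277e+06 m
T = 2*pi*sqrt(r^3/mu) = 6220.3092 s = 103.6718 min
revs/day = 1440 / 103.6718 = 13.8900
Rounded: 14 revolutions per day

14 revolutions per day


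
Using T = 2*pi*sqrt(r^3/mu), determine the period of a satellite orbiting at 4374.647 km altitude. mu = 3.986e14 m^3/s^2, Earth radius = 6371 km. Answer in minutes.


r = 10745.6470 km = 1.0745647e+07 m
T = 2*pi*sqrt(r^3/mu) = 2*pi*sqrt(1.2407884e+21 / 3.986e14)
T = 11085.6223 s = 184.7604 min

184.7604 minutes


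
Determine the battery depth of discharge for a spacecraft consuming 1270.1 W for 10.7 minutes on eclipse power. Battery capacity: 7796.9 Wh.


E_used = P * t / 60 = 1270.1 * 10.7 / 60 = 226.5012 Wh
DOD = E_used / E_total * 100 = 226.5012 / 7796.9 * 100
DOD = 2.9050 %

2.9050 %


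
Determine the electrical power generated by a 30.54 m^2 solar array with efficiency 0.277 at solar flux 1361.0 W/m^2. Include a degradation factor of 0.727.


P = area * eta * S * degradation
P = 30.54 * 0.277 * 1361.0 * 0.727
P = 8370.3061 W

8370.3061 W


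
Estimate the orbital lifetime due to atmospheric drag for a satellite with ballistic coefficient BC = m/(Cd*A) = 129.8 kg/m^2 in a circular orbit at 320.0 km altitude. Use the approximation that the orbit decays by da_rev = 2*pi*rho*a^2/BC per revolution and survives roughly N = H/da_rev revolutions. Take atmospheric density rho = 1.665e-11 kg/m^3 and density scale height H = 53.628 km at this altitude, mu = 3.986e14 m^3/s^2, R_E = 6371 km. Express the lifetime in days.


a = R_E + alt = 6691.0000 km = 6.691e+06 m
da_rev = 2*pi*rho*a^2/BC = 2*pi*1.665e-11*(6.691e+06)^2/129.8 = 36.082903 m per revolution
N = H/da_rev = 53628.0000 m / 36.082903 m = 1486.2440 revolutions
P = 2*pi*sqrt(a^3/mu) = 5446.8795 s
lifetime = N*P = 1486.2440 * 5446.8795 = 8.0953922e+06 s = 93.6967 days

93.6967 days


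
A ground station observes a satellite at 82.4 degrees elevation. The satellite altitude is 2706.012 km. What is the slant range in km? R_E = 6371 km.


h = 2706.012 km, el = 82.4 deg
d = -R_E*sin(el) + sqrt((R_E*sin(el))^2 + 2*R_E*h + h^2)
d = -6371.0000*sin(1.4382) + sqrt((6371.0000*0.9912155)^2 + 2*6371.0000*2706.012 + 2706.012^2)
d = 2722.7843 km

2722.7843 km


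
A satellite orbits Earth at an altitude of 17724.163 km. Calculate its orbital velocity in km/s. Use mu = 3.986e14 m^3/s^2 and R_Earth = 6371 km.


r = R_E + alt = 6371.0 + 17724.163 = 24095.1630 km = 2.4095163e+07 m
v = sqrt(mu/r) = sqrt(3.986e14 / 2.4095163e+07) = 4067.2766 m/s = 4.0673 km/s

4.0673 km/s


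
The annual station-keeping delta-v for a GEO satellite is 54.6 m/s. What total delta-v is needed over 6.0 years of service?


dV = rate * years = 54.6 * 6.0
dV = 327.6000 m/s

327.6000 m/s


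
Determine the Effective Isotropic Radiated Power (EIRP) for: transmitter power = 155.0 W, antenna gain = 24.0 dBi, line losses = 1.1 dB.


Pt = 155.0 W = 21.9033 dBW
EIRP = Pt_dBW + Gt - losses = 21.9033 + 24.0 - 1.1 = 44.8033 dBW

44.8033 dBW


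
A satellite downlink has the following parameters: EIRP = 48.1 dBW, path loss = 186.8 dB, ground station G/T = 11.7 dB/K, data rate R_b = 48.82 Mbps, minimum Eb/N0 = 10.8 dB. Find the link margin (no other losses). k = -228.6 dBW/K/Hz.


C/N0 = EIRP - FSPL + G/T - k = 48.1 - 186.8 + 11.7 - (-228.6)
C/N0 = 101.6000 dB-Hz
R_b = 48.82 Mbps = 4.882e+07 bps -> 10*log10(R_b) = 76.8860 dB-Hz
Eb/N0 = C/N0 - 10*log10(R_b) = 101.6000 - 76.8860 = 24.7140 dB
Margin = Eb/N0 - Eb/N0_req = 24.7140 - 10.8 = 13.9140 dB (link closes)

13.9140 dB


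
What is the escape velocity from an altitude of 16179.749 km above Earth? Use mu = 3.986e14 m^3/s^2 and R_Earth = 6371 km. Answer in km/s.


r = 6371.0 + 16179.749 = 22550.7490 km = 2.2550749e+07 m
v_esc = sqrt(2*mu/r) = sqrt(2*3.986e14 / 2.2550749e+07)
v_esc = 5945.7023 m/s = 5.9457 km/s

5.9457 km/s


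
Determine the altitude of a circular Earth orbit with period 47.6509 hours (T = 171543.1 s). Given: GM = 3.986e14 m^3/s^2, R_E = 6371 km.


T = 171543.1 s
r = (mu*T^2/(4*pi^2))^(1/3) = (3.986e14 * 171543.1^2 / (4*pi^2))^(1/3)
r = 6.6727987e+07 m = 66727.9867 km
alt = r - R_E = 66727.9867 - 6371 = 60356.9867 km

60356.9867 km


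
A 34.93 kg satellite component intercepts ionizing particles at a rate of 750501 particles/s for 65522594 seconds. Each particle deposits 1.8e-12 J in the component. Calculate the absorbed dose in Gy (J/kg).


Total energy deposited = rate * time * E_per
  = 750501 * 65522594 * 1.8e-12 = 88.5146 J
Dose = E_total / mass = 88.5146 / 34.93
Dose = 2.5341 Gy

2.5341 Gy


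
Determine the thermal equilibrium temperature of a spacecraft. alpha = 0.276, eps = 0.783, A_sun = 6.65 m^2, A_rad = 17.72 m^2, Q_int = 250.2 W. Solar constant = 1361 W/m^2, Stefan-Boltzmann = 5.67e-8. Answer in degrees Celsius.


Numerator = alpha*S*A_sun + Q_int = 0.276*1361*6.65 + 250.2 = 2748.1794 W
Denominator = eps*sigma*A_rad = 0.783*5.67e-8*17.72 = 7.8669889e-07 W/K^4
T^4 = 3.4933053e+09 K^4
T = 243.1135 K = -30.0365 C

-30.0365 degrees Celsius


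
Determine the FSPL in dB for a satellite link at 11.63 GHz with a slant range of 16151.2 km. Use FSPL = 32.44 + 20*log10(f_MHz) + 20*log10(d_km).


f = 11.63 GHz = 11630.0000 MHz
d = 16151.2 km
FSPL = 32.44 + 20*log10(11630.0000) + 20*log10(16151.2)
FSPL = 32.44 + 81.3116 + 84.1641
FSPL = 197.9157 dB

197.9157 dB


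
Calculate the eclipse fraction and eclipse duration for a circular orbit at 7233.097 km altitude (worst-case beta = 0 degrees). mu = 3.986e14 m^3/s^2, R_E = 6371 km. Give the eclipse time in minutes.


r = 13604.0970 km
T = 263.1871 min
Eclipse fraction = arcsin(R_E/r)/pi = arcsin(6371.0000/13604.0970)/pi
= arcsin(0.4683148)/pi = 0.1551387
Eclipse duration = 0.1551387 * 263.1871 = 40.8305 min

40.8305 minutes


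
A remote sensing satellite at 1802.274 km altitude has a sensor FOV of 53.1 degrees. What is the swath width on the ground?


FOV = 53.1 deg = 0.9267698 rad
swath = 2 * alt * tan(FOV/2) = 2 * 1802.274 * tan(0.4633849)
swath = 2 * 1802.274 * 0.4996717
swath = 1801.0905 km

1801.0905 km


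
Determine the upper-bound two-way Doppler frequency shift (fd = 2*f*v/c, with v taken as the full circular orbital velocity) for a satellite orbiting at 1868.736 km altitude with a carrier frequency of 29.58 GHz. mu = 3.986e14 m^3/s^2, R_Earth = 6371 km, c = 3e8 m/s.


r = 8.239736e+06 m
v = sqrt(mu/r) = 6955.2380 m/s (worst-case radial velocity)
f = 29.58 GHz = 2.958e+10 Hz
fd = 2*f*v/c = 2*2.958e+10*6955.2380/3.0e+08
fd = 1.3715729e+06 Hz

1.3716e+06 Hz


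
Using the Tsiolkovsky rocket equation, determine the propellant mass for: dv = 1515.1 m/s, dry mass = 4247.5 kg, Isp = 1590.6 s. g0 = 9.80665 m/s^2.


ve = Isp * g0 = 1590.6 * 9.80665 = 15598.457490 m/s
mass ratio = exp(dv/ve) = exp(1515.1/15598.457490) = 1.10200517
m_prop = m_dry * (mr - 1) = 4247.5 * (1.10200517 - 1)
m_prop = 433.2669 kg

433.2669 kg


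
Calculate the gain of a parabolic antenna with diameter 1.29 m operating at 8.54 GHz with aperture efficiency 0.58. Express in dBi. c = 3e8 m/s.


lambda = c/f = 3e8 / 8.54e+09 = 0.03512881 m
G = eta*(pi*D/lambda)^2 = 0.58*(pi*1.29/0.03512881)^2
G = 7719.3439 (linear)
G = 10*log10(7719.3439) = 38.8758 dBi

38.8758 dBi


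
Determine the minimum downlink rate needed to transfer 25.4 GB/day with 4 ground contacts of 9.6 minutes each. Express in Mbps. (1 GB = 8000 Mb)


total contact time = 4 * 9.6 * 60 = 2304.0000 s
data = 25.4 GB = 203200.0000 Mb
rate = 203200.0000 / 2304.0000 = 88.1944 Mbps

88.1944 Mbps


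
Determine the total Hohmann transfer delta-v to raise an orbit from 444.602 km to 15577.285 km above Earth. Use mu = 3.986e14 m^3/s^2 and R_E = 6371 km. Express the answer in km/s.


r1 = 6815.6020 km = 6.815602e+06 m
r2 = 21948.2850 km = 2.1948285e+07 m
dv1 = sqrt(mu/r1)*(sqrt(2*r2/(r1+r2)) - 1) = 1799.8592 m/s
dv2 = sqrt(mu/r2)*(1 - sqrt(2*r1/(r1+r2))) = 1327.8847 m/s
total dv = |dv1| + |dv2| = 1799.8592 + 1327.8847 = 3127.7439 m/s = 3.1277 km/s

3.1277 km/s


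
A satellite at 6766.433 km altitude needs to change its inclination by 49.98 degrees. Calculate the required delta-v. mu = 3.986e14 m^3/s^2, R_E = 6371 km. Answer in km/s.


r = 13137.4330 km = 1.3137433e+07 m
V = sqrt(mu/r) = 5508.2468 m/s
di = 49.98 deg = 0.8723156 rad
dV = 2*V*sin(di/2) = 2*5508.2468*sin(0.4361578)
dV = 4654.0287 m/s = 4.6540 km/s

4.6540 km/s


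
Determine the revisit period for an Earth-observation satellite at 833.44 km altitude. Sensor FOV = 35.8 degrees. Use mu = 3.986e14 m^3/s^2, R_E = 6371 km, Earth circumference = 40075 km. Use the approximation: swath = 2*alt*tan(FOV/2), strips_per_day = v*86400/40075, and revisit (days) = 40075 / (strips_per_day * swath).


swath = 2*833.44*tan(0.3124139) = 538.3876 km
v = sqrt(mu/r) = 7438.2117 m/s = 7.4382 km/s
strips/day = v*86400/40075 = 7.4382*86400/40075 = 16.0365
coverage/day = strips * swath = 16.0365 * 538.3876 = 8633.8355 km
revisit = 40075 / 8633.8355 = 4.6416 days

4.6416 days


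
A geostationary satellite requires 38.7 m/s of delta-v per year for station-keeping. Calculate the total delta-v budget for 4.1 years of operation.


dV = rate * years = 38.7 * 4.1
dV = 158.6700 m/s

158.6700 m/s


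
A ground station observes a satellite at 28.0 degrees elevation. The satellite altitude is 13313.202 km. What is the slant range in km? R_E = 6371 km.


h = 13313.202 km, el = 28.0 deg
d = -R_E*sin(el) + sqrt((R_E*sin(el))^2 + 2*R_E*h + h^2)
d = -6371.0000*sin(0.4886922) + sqrt((6371.0000*0.4694716)^2 + 2*6371.0000*13313.202 + 13313.202^2)
d = 15872.3015 km

15872.3015 km


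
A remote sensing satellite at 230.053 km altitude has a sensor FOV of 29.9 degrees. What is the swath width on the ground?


FOV = 29.9 deg = 0.5218534 rad
swath = 2 * alt * tan(FOV/2) = 2 * 230.053 * tan(0.2609267)
swath = 2 * 230.053 * 0.2670141
swath = 122.8548 km

122.8548 km


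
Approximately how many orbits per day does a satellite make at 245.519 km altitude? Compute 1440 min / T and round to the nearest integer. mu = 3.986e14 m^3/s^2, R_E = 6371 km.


r = 6.616519e+06 m
T = 2*pi*sqrt(r^3/mu) = 5356.1850 s = 89.2697 min
revs/day = 1440 / 89.2697 = 16.1309
Rounded: 16 revolutions per day

16 revolutions per day


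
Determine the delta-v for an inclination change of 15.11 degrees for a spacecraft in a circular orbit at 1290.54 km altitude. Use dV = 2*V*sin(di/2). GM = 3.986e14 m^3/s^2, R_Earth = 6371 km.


r = 7661.5400 km = 7.66154e+06 m
V = sqrt(mu/r) = 7212.9116 m/s
di = 15.11 deg = 0.2637192 rad
dV = 2*V*sin(di/2) = 2*7212.9116*sin(0.1318596)
dV = 1896.6762 m/s = 1.8967 km/s

1.8967 km/s


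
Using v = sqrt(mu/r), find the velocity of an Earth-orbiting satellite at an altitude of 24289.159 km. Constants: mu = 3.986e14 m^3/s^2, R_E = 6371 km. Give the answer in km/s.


r = R_E + alt = 6371.0 + 24289.159 = 30660.1590 km = 3.0660159e+07 m
v = sqrt(mu/r) = sqrt(3.986e14 / 3.0660159e+07) = 3605.6324 m/s = 3.6056 km/s

3.6056 km/s


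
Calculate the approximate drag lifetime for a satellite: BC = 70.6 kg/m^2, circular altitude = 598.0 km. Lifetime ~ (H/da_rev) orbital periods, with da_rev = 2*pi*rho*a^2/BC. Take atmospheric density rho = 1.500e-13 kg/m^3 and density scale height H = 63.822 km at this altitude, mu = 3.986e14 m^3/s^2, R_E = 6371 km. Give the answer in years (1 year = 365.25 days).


a = R_E + alt = 6969.0000 km = 6.969e+06 m
da_rev = 2*pi*rho*a^2/BC = 2*pi*1.500e-13*(6.969e+06)^2/70.6 = 0.648346776 m per revolution
N = H/da_rev = 63822.0000 m / 0.648346776 m = 98438.0618 revolutions
P = 2*pi*sqrt(a^3/mu) = 5789.8447 s
lifetime = N*P = 98438.0618 * 5789.8447 = 5.6994109e+08 s = 6596.5404 days
years = 6596.5404 / 365.25 = 18.0603 years

18.0603 years


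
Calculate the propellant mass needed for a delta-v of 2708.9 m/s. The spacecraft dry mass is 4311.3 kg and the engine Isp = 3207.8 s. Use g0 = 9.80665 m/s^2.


ve = Isp * g0 = 3207.8 * 9.80665 = 31457.771870 m/s
mass ratio = exp(dv/ve) = exp(2708.9/31457.771870) = 1.08992868
m_prop = m_dry * (mr - 1) = 4311.3 * (1.08992868 - 1)
m_prop = 387.7095 kg

387.7095 kg


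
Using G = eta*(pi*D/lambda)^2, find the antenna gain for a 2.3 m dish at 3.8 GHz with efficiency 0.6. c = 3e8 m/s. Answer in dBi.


lambda = c/f = 3e8 / 3.8e+09 = 0.07894737 m
G = eta*(pi*D/lambda)^2 = 0.6*(pi*2.3/0.07894737)^2
G = 5026.1026 (linear)
G = 10*log10(5026.1026) = 37.0123 dBi

37.0123 dBi


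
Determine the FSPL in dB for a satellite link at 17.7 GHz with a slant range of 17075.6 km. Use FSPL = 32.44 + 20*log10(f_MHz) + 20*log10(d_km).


f = 17.7 GHz = 17700.0000 MHz
d = 17075.6 km
FSPL = 32.44 + 20*log10(17700.0000) + 20*log10(17075.6)
FSPL = 32.44 + 84.9595 + 84.6475
FSPL = 202.0470 dB

202.0470 dB


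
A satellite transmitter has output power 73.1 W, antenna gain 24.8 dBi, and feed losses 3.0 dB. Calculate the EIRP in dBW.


Pt = 73.1 W = 18.6392 dBW
EIRP = Pt_dBW + Gt - losses = 18.6392 + 24.8 - 3.0 = 40.4392 dBW

40.4392 dBW


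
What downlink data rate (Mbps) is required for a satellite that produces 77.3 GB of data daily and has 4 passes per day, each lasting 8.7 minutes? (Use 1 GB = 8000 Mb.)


total contact time = 4 * 8.7 * 60 = 2088.0000 s
data = 77.3 GB = 618400.0000 Mb
rate = 618400.0000 / 2088.0000 = 296.1686 Mbps

296.1686 Mbps


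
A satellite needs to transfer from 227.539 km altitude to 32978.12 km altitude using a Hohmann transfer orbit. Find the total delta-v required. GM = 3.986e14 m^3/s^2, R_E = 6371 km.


r1 = 6598.5390 km = 6.598539e+06 m
r2 = 39349.1200 km = 3.934912e+07 m
dv1 = sqrt(mu/r1)*(sqrt(2*r2/(r1+r2)) - 1) = 2399.5334 m/s
dv2 = sqrt(mu/r2)*(1 - sqrt(2*r1/(r1+r2))) = 1477.0175 m/s
total dv = |dv1| + |dv2| = 2399.5334 + 1477.0175 = 3876.5509 m/s = 3.8766 km/s

3.8766 km/s


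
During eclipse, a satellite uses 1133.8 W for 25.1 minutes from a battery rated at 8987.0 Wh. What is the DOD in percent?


E_used = P * t / 60 = 1133.8 * 25.1 / 60 = 474.3063 Wh
DOD = E_used / E_total * 100 = 474.3063 / 8987.0 * 100
DOD = 5.2777 %

5.2777 %


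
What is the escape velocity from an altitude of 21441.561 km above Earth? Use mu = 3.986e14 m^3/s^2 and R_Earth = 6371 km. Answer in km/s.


r = 6371.0 + 21441.561 = 27812.5610 km = 2.7812561e+07 m
v_esc = sqrt(2*mu/r) = sqrt(2*3.986e14 / 2.7812561e+07)
v_esc = 5353.8125 m/s = 5.3538 km/s

5.3538 km/s


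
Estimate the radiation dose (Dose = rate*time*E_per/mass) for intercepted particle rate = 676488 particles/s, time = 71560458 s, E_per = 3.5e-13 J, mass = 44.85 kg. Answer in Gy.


Total energy deposited = rate * time * E_per
  = 676488 * 71560458 * 3.5e-13 = 16.9434 J
Dose = E_total / mass = 16.9434 / 44.85
Dose = 0.3777799 Gy

0.3778 Gy


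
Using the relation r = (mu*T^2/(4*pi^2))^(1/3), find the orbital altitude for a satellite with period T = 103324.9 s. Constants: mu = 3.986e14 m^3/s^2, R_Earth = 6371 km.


T = 103324.9 s
r = (mu*T^2/(4*pi^2))^(1/3) = (3.986e14 * 103324.9^2 / (4*pi^2))^(1/3)
r = 4.7591477e+07 m = 47591.4768 km
alt = r - R_E = 47591.4768 - 6371 = 41220.4768 km

41220.4768 km


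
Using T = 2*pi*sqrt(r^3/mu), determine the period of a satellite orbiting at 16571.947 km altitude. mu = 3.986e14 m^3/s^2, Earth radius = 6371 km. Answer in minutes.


r = 22942.9470 km = 2.2942947e+07 m
T = 2*pi*sqrt(r^3/mu) = 2*pi*sqrt(1.2076681e+22 / 3.986e14)
T = 34584.7805 s = 576.4130 min

576.4130 minutes


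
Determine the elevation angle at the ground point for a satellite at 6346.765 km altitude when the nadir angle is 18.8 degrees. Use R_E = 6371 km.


r = R_E + alt = 12717.7650 km
Law of sines in the satellite / Earth-center / ground-point triangle:
  sin(nadir)/R_E = sin(90 + el)/r  =>  cos(el) = (r/R_E)*sin(nadir)
cos(el) = (12717.7650 / 6371.0000) * sin(18.8 deg) = 0.6433055
el = arccos(0.6433055) = 49.9613 deg
(Earth-central angle = 90 - nadir - el = 21.2387 deg)

49.9613 degrees


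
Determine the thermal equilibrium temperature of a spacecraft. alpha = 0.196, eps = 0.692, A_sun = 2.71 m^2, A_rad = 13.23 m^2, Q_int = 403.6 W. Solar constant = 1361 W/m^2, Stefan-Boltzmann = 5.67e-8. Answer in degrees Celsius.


Numerator = alpha*S*A_sun + Q_int = 0.196*1361*2.71 + 403.6 = 1126.5088 W
Denominator = eps*sigma*A_rad = 0.692*5.67e-8*13.23 = 5.1909757e-07 W/K^4
T^4 = 2.1701291e+09 K^4
T = 215.8348 K = -57.3152 C

-57.3152 degrees Celsius


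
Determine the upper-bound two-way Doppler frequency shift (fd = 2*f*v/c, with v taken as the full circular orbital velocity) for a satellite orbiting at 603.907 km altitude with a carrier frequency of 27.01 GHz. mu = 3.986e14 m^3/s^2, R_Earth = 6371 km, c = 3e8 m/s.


r = 6.974907e+06 m
v = sqrt(mu/r) = 7559.6108 m/s (worst-case radial velocity)
f = 27.01 GHz = 2.701e+10 Hz
fd = 2*f*v/c = 2*2.701e+10*7559.6108/3.0e+08
fd = 1.3612339e+06 Hz

1.3612e+06 Hz


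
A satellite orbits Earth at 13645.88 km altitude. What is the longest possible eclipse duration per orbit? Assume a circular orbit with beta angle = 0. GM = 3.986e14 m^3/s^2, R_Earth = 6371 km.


r = 20016.8800 km
T = 469.7368 min
Eclipse fraction = arcsin(R_E/r)/pi = arcsin(6371.0000/20016.8800)/pi
= arcsin(0.3182814)/pi = 0.1031057
Eclipse duration = 0.1031057 * 469.7368 = 48.4325 min

48.4325 minutes


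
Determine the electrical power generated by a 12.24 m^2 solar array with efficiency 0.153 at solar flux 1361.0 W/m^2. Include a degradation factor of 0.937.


P = area * eta * S * degradation
P = 12.24 * 0.153 * 1361.0 * 0.937
P = 2388.1993 W

2388.1993 W


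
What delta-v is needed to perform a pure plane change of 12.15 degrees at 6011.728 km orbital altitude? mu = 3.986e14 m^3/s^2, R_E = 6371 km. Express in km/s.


r = 12382.7280 km = 1.2382728e+07 m
V = sqrt(mu/r) = 5673.6231 m/s
di = 12.15 deg = 0.2120575 rad
dV = 2*V*sin(di/2) = 2*5673.6231*sin(0.1060288)
dV = 1200.8813 m/s = 1.2009 km/s

1.2009 km/s


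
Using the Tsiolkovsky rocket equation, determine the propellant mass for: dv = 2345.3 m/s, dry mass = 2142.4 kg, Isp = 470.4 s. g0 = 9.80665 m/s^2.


ve = Isp * g0 = 470.4 * 9.80665 = 4613.048160 m/s
mass ratio = exp(dv/ve) = exp(2345.3/4613.048160) = 1.66263834
m_prop = m_dry * (mr - 1) = 2142.4 * (1.66263834 - 1)
m_prop = 1419.6364 kg

1419.6364 kg


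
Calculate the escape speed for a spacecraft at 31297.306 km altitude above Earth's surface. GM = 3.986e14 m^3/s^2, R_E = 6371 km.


r = 6371.0 + 31297.306 = 37668.3060 km = 3.7668306e+07 m
v_esc = sqrt(2*mu/r) = sqrt(2*3.986e14 / 3.7668306e+07)
v_esc = 4600.4001 m/s = 4.6004 km/s

4.6004 km/s


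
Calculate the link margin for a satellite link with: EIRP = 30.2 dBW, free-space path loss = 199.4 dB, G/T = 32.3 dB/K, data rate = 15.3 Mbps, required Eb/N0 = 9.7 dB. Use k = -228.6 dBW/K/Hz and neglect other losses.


C/N0 = EIRP - FSPL + G/T - k = 30.2 - 199.4 + 32.3 - (-228.6)
C/N0 = 91.7000 dB-Hz
R_b = 15.3 Mbps = 1.53e+07 bps -> 10*log10(R_b) = 71.8469 dB-Hz
Eb/N0 = C/N0 - 10*log10(R_b) = 91.7000 - 71.8469 = 19.8531 dB
Margin = Eb/N0 - Eb/N0_req = 19.8531 - 9.7 = 10.1531 dB (link closes)

10.1531 dB


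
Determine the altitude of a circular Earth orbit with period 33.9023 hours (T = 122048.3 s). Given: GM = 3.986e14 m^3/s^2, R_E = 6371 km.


T = 122048.3 s
r = (mu*T^2/(4*pi^2))^(1/3) = (3.986e14 * 122048.3^2 / (4*pi^2))^(1/3)
r = 5.3179838e+07 m = 53179.8379 km
alt = r - R_E = 53179.8379 - 6371 = 46808.8379 km

46808.8379 km


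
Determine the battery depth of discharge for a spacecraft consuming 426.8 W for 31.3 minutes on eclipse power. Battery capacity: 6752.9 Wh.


E_used = P * t / 60 = 426.8 * 31.3 / 60 = 222.6473 Wh
DOD = E_used / E_total * 100 = 222.6473 / 6752.9 * 100
DOD = 3.2971 %

3.2971 %


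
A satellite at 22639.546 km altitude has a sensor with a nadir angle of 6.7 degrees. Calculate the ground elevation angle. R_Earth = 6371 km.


r = R_E + alt = 29010.5460 km
Law of sines in the satellite / Earth-center / ground-point triangle:
  sin(nadir)/R_E = sin(90 + el)/r  =>  cos(el) = (r/R_E)*sin(nadir)
cos(el) = (29010.5460 / 6371.0000) * sin(6.7 deg) = 0.5312638
el = arccos(0.5312638) = 57.9091 deg
(Earth-central angle = 90 - nadir - el = 25.3909 deg)

57.9091 degrees


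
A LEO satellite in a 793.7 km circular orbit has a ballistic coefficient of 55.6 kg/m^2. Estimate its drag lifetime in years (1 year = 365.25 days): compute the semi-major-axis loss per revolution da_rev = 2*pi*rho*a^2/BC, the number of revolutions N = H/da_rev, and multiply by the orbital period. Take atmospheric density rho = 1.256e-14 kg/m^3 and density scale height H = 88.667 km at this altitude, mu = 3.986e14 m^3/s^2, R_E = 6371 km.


a = R_E + alt = 7164.7000 km = 7.1647e+06 m
da_rev = 2*pi*rho*a^2/BC = 2*pi*1.256e-14*(7.1647e+06)^2/55.6 = 0.0728602634 m per revolution
N = H/da_rev = 88667.0000 m / 0.0728602634 m = 1.2169459e+06 revolutions
P = 2*pi*sqrt(a^3/mu) = 6035.4303 s
lifetime = N*P = 1.2169459e+06 * 6035.4303 = 7.3447922e+09 s = 85009.1692 days
years = 85009.1692 / 365.25 = 232.7424 years

232.7424 years


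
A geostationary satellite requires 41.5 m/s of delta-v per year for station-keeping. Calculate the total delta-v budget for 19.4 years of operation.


dV = rate * years = 41.5 * 19.4
dV = 805.1000 m/s

805.1000 m/s


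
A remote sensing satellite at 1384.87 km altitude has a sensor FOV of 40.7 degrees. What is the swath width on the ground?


FOV = 40.7 deg = 0.710349 rad
swath = 2 * alt * tan(FOV/2) = 2 * 1384.87 * tan(0.3551745)
swath = 2 * 1384.87 * 0.3709036
swath = 1027.3066 km

1027.3066 km


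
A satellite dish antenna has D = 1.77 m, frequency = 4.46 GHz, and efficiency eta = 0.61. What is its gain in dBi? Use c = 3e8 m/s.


lambda = c/f = 3e8 / 4.46e+09 = 0.06726457 m
G = eta*(pi*D/lambda)^2 = 0.61*(pi*1.77/0.06726457)^2
G = 4168.7257 (linear)
G = 10*log10(4168.7257) = 36.2000 dBi

36.2000 dBi


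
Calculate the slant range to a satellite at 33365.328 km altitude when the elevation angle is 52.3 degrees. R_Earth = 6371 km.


h = 33365.328 km, el = 52.3 deg
d = -R_E*sin(el) + sqrt((R_E*sin(el))^2 + 2*R_E*h + h^2)
d = -6371.0000*sin(0.9128072) + sqrt((6371.0000*0.7912235)^2 + 2*6371.0000*33365.328 + 33365.328^2)
d = 34503.9836 km

34503.9836 km


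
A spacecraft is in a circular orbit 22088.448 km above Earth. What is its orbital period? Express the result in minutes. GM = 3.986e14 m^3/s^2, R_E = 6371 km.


r = 28459.4480 km = 2.8459448e+07 m
T = 2*pi*sqrt(r^3/mu) = 2*pi*sqrt(2.305045e+22 / 3.986e14)
T = 47780.5263 s = 796.3421 min

796.3421 minutes


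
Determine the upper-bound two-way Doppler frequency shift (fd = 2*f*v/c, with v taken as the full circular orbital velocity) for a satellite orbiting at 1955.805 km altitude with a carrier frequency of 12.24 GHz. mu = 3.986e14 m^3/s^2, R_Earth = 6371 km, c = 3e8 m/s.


r = 8.326805e+06 m
v = sqrt(mu/r) = 6918.7789 m/s (worst-case radial velocity)
f = 12.24 GHz = 1.224e+10 Hz
fd = 2*f*v/c = 2*1.224e+10*6918.7789/3.0e+08
fd = 564572.3553 Hz

564572.3553 Hz


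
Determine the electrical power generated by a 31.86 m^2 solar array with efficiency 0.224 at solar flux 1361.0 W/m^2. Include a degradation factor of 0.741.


P = area * eta * S * degradation
P = 31.86 * 0.224 * 1361.0 * 0.741
P = 7197.3086 W

7197.3086 W


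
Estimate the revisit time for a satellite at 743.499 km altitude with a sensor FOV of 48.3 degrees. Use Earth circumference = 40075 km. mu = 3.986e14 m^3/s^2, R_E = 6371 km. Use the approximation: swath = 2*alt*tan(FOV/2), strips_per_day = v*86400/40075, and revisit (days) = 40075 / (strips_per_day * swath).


swath = 2*743.499*tan(0.421497) = 666.7243 km
v = sqrt(mu/r) = 7485.0807 m/s = 7.4851 km/s
strips/day = v*86400/40075 = 7.4851*86400/40075 = 16.1375
coverage/day = strips * swath = 16.1375 * 666.7243 = 10759.2738 km
revisit = 40075 / 10759.2738 = 3.7247 days

3.7247 days


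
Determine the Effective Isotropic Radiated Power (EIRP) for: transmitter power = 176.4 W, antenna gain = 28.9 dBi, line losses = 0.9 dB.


Pt = 176.4 W = 22.4650 dBW
EIRP = Pt_dBW + Gt - losses = 22.4650 + 28.9 - 0.9 = 50.4650 dBW

50.4650 dBW


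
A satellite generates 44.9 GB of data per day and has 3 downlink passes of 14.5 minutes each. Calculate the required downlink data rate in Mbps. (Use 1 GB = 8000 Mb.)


total contact time = 3 * 14.5 * 60 = 2610.0000 s
data = 44.9 GB = 359200.0000 Mb
rate = 359200.0000 / 2610.0000 = 137.6245 Mbps

137.6245 Mbps


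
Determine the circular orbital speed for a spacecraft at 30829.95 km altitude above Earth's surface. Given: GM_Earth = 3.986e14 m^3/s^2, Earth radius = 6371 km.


r = R_E + alt = 6371.0 + 30829.95 = 37200.9500 km = 3.720095e+07 m
v = sqrt(mu/r) = sqrt(3.986e14 / 3.720095e+07) = 3273.3439 m/s = 3.2733 km/s

3.2733 km/s


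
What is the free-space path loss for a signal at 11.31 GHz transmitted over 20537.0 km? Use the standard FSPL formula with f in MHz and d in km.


f = 11.31 GHz = 11310.0000 MHz
d = 20537.0 km
FSPL = 32.44 + 20*log10(11310.0000) + 20*log10(20537.0)
FSPL = 32.44 + 81.0693 + 86.2507
FSPL = 199.7600 dB

199.7600 dB


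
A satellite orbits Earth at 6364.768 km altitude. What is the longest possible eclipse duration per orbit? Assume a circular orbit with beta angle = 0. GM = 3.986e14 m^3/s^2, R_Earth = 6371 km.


r = 12735.7680 km
T = 238.3953 min
Eclipse fraction = arcsin(R_E/r)/pi = arcsin(6371.0000/12735.7680)/pi
= arcsin(0.5002447)/pi = 0.1667566
Eclipse duration = 0.1667566 * 238.3953 = 39.7540 min

39.7540 minutes


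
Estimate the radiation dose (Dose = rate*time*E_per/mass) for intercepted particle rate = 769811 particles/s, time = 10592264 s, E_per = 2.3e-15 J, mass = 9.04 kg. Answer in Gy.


Total energy deposited = rate * time * E_per
  = 769811 * 10592264 * 2.3e-15 = 0.0187543 J
Dose = E_total / mass = 0.0187543 / 9.04
Dose = 0.00207459 Gy

0.0021 Gy


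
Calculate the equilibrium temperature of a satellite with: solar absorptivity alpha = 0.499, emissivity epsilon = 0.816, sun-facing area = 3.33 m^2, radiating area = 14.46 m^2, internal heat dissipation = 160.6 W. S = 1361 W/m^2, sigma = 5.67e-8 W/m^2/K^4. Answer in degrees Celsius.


Numerator = alpha*S*A_sun + Q_int = 0.499*1361*3.33 + 160.6 = 2422.1329 W
Denominator = eps*sigma*A_rad = 0.816*5.67e-8*14.46 = 6.6902371e-07 W/K^4
T^4 = 3.6203991e+09 K^4
T = 245.2952 K = -27.8548 C

-27.8548 degrees Celsius


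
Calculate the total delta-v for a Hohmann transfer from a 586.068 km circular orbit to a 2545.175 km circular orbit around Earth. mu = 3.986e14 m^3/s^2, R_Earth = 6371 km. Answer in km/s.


r1 = 6957.0680 km = 6.957068e+06 m
r2 = 8916.1750 km = 8.916175e+06 m
dv1 = sqrt(mu/r1)*(sqrt(2*r2/(r1+r2)) - 1) = 453.5221 m/s
dv2 = sqrt(mu/r2)*(1 - sqrt(2*r1/(r1+r2))) = 426.1954 m/s
total dv = |dv1| + |dv2| = 453.5221 + 426.1954 = 879.7175 m/s = 0.8797175 km/s

0.8797 km/s


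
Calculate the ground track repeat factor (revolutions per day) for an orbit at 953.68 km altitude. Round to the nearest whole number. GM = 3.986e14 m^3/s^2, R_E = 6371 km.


r = 7.32468e+06 m
T = 2*pi*sqrt(r^3/mu) = 6238.7015 s = 103.9784 min
revs/day = 1440 / 103.9784 = 13.8490
Rounded: 14 revolutions per day

14 revolutions per day


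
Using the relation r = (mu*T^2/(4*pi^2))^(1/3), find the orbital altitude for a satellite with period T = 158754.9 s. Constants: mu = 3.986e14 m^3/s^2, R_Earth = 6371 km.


T = 158754.9 s
r = (mu*T^2/(4*pi^2))^(1/3) = (3.986e14 * 158754.9^2 / (4*pi^2))^(1/3)
r = 6.3369062e+07 m = 63369.0620 km
alt = r - R_E = 63369.0620 - 6371 = 56998.0620 km

56998.0620 km


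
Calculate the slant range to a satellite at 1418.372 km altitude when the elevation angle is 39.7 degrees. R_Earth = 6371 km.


h = 1418.372 km, el = 39.7 deg
d = -R_E*sin(el) + sqrt((R_E*sin(el))^2 + 2*R_E*h + h^2)
d = -6371.0000*sin(0.6928957) + sqrt((6371.0000*0.6387678)^2 + 2*6371.0000*1418.372 + 1418.372^2)
d = 1984.0237 km

1984.0237 km


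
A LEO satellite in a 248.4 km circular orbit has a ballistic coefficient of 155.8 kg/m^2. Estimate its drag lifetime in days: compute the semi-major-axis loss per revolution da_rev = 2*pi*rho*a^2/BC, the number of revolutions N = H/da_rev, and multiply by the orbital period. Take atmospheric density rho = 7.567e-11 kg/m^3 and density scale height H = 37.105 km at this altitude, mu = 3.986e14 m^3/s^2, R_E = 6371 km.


a = R_E + alt = 6619.4000 km = 6.6194e+06 m
da_rev = 2*pi*rho*a^2/BC = 2*pi*7.567e-11*(6.6194e+06)^2/155.8 = 133.712928 m per revolution
N = H/da_rev = 37105.0000 m / 133.712928 m = 277.4975 revolutions
P = 2*pi*sqrt(a^3/mu) = 5359.6837 s
lifetime = N*P = 277.4975 * 5359.6837 = 1.4872987e+06 s = 17.2141 days

17.2141 days


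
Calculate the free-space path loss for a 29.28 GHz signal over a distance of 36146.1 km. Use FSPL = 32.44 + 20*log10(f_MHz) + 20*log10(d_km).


f = 29.28 GHz = 29280.0000 MHz
d = 36146.1 km
FSPL = 32.44 + 20*log10(29280.0000) + 20*log10(36146.1)
FSPL = 32.44 + 89.3314 + 91.1612
FSPL = 212.9327 dB

212.9327 dB


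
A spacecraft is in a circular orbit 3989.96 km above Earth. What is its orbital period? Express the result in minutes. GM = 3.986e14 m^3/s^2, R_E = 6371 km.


r = 10360.9600 km = 1.036096e+07 m
T = 2*pi*sqrt(r^3/mu) = 2*pi*sqrt(1.1122438e+21 / 3.986e14)
T = 10495.6954 s = 174.9283 min

174.9283 minutes


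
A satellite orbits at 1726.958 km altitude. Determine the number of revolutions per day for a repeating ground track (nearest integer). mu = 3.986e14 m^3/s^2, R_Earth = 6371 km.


r = 8.097958e+06 m
T = 2*pi*sqrt(r^3/mu) = 7252.2790 s = 120.8713 min
revs/day = 1440 / 120.8713 = 11.9135
Rounded: 12 revolutions per day

12 revolutions per day


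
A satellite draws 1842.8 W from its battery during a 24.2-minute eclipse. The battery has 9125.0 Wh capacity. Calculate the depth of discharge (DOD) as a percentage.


E_used = P * t / 60 = 1842.8 * 24.2 / 60 = 743.2627 Wh
DOD = E_used / E_total * 100 = 743.2627 / 9125.0 * 100
DOD = 8.1453 %

8.1453 %


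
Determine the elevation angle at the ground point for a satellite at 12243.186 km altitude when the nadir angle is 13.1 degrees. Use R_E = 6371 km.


r = R_E + alt = 18614.1860 km
Law of sines in the satellite / Earth-center / ground-point triangle:
  sin(nadir)/R_E = sin(90 + el)/r  =>  cos(el) = (r/R_E)*sin(nadir)
cos(el) = (18614.1860 / 6371.0000) * sin(13.1 deg) = 0.6622084
el = arccos(0.6622084) = 48.5315 deg
(Earth-central angle = 90 - nadir - el = 28.3685 deg)

48.5315 degrees


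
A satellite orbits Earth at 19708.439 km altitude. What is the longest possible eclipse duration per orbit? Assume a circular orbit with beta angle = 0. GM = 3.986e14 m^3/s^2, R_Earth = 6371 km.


r = 26079.4390 km
T = 698.5658 min
Eclipse fraction = arcsin(R_E/r)/pi = arcsin(6371.0000/26079.4390)/pi
= arcsin(0.2442921)/pi = 0.07855556
Eclipse duration = 0.07855556 * 698.5658 = 54.8762 min

54.8762 minutes


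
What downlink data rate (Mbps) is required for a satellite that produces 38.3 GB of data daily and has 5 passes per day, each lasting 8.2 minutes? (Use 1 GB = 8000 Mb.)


total contact time = 5 * 8.2 * 60 = 2460.0000 s
data = 38.3 GB = 306400.0000 Mb
rate = 306400.0000 / 2460.0000 = 124.5528 Mbps

124.5528 Mbps


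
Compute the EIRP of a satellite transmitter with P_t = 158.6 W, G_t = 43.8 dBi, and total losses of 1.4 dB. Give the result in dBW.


Pt = 158.6 W = 22.0030 dBW
EIRP = Pt_dBW + Gt - losses = 22.0030 + 43.8 - 1.4 = 64.4030 dBW

64.4030 dBW


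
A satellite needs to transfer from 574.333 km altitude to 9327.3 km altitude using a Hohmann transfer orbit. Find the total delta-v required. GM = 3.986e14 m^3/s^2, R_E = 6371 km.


r1 = 6945.3330 km = 6.945333e+06 m
r2 = 15698.3000 km = 1.56983e+07 m
dv1 = sqrt(mu/r1)*(sqrt(2*r2/(r1+r2)) - 1) = 1344.8355 m/s
dv2 = sqrt(mu/r2)*(1 - sqrt(2*r1/(r1+r2))) = 1092.3065 m/s
total dv = |dv1| + |dv2| = 1344.8355 + 1092.3065 = 2437.1420 m/s = 2.4371 km/s

2.4371 km/s


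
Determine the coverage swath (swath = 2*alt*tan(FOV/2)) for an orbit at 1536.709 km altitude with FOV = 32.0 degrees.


FOV = 32.0 deg = 0.5585054 rad
swath = 2 * alt * tan(FOV/2) = 2 * 1536.709 * tan(0.2792527)
swath = 2 * 1536.709 * 0.2867454
swath = 881.2884 km

881.2884 km


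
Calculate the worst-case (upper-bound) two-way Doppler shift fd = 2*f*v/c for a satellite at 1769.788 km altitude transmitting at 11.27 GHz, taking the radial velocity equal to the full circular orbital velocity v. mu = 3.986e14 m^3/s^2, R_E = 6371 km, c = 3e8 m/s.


r = 8.140788e+06 m
v = sqrt(mu/r) = 6997.3794 m/s (worst-case radial velocity)
f = 11.27 GHz = 1.127e+10 Hz
fd = 2*f*v/c = 2*1.127e+10*6997.3794/3.0e+08
fd = 525736.4419 Hz

525736.4419 Hz


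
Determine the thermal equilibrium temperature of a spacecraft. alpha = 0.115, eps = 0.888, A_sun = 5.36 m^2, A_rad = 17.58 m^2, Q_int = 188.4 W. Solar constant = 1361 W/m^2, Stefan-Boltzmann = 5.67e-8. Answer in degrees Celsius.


Numerator = alpha*S*A_sun + Q_int = 0.115*1361*5.36 + 188.4 = 1027.3204 W
Denominator = eps*sigma*A_rad = 0.888*5.67e-8*17.58 = 8.8514597e-07 W/K^4
T^4 = 1.1606226e+09 K^4
T = 184.5749 K = -88.5751 C

-88.5751 degrees Celsius


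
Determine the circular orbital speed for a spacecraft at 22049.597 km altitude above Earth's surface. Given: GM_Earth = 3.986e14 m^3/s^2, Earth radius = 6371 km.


r = R_E + alt = 6371.0 + 22049.597 = 28420.5970 km = 2.8420597e+07 m
v = sqrt(mu/r) = sqrt(3.986e14 / 2.8420597e+07) = 3745.0020 m/s = 3.7450 km/s

3.7450 km/s


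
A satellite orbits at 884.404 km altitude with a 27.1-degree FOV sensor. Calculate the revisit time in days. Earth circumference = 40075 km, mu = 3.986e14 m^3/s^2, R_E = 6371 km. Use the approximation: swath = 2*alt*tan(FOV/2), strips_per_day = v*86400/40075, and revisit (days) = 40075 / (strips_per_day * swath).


swath = 2*884.404*tan(0.2364921) = 426.2861 km
v = sqrt(mu/r) = 7412.0416 m/s = 7.4120 km/s
strips/day = v*86400/40075 = 7.4120*86400/40075 = 15.9800
coverage/day = strips * swath = 15.9800 * 426.2861 = 6812.0723 km
revisit = 40075 / 6812.0723 = 5.8829 days

5.8829 days


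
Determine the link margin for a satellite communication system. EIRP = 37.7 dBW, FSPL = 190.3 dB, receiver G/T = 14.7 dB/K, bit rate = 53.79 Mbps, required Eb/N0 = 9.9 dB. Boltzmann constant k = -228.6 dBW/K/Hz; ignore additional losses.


C/N0 = EIRP - FSPL + G/T - k = 37.7 - 190.3 + 14.7 - (-228.6)
C/N0 = 90.7000 dB-Hz
R_b = 53.79 Mbps = 5.379e+07 bps -> 10*log10(R_b) = 77.3070 dB-Hz
Eb/N0 = C/N0 - 10*log10(R_b) = 90.7000 - 77.3070 = 13.3930 dB
Margin = Eb/N0 - Eb/N0_req = 13.3930 - 9.9 = 3.4930 dB (link closes)

3.4930 dB
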